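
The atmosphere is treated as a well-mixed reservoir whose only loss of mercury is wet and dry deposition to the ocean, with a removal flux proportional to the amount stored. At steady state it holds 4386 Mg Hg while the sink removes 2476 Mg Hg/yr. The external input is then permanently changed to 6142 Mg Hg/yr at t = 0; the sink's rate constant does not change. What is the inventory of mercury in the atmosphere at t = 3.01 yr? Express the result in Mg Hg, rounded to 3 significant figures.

The sink rate constant is k = F₀/M₀ = 2476/4386 = 0.5645 yr⁻¹.
Solving dM/dt = F₁ − kM with M(0) = M₀ gives M(t) = F₁/k + (M₀ − F₁/k)·e^(−kt).
F₁/k = 6142/0.5645 = 10880 Mg Hg; kt = 0.5645 × 3.01 = 1.699, e^(−kt) = 0.1828.
M(3.01) = 10880 + (4386 − 10880) × 0.1828 = 10880 − 1187 = 9692.7 Mg Hg.

9690 Mg Hg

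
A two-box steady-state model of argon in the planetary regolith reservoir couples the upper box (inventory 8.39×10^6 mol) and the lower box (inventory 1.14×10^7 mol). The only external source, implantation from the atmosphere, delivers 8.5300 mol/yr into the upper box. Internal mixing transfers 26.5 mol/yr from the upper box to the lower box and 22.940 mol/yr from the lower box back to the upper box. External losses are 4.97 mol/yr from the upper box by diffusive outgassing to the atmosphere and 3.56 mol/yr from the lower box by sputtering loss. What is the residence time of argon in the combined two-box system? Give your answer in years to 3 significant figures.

2.32×10^6 yr

Residence time in the combined system uses the total inventory and the total *external* removal — internal exchanges between the two boxes cancel.
M_total = 8.39×10^6 + 1.14×10^7 = 1.9790×10^7 mol.
ΣF_external_out = 4.97 + 3.56 = 8.5300 mol/yr.
τ = M_total / ΣF_ext = 1.9790×10^7 / 8.5300 = 2.320×10^6 yr.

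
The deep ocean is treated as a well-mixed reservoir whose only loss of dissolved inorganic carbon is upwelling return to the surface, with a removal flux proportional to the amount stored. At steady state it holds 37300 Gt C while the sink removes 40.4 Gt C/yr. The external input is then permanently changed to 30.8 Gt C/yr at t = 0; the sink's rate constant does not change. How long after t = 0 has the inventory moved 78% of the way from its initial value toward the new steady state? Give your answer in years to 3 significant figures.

τ = M₀/F₀ = 37300/40.4 = 923.3 yr.
The remaining gap fraction is e^(−t/τ); 78% covered ⇒ e^(−t/τ) = 0.220.
t = −τ ln(0.220) = 923.3 × 1.514 = 1398 yr.

1400 yr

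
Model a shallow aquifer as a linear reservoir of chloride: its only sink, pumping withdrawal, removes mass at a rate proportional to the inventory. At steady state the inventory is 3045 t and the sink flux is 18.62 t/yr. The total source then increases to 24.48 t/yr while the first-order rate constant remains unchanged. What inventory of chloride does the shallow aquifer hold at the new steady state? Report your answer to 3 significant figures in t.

Rate constant k = F/M = 18.62 / 3045 = 0.006115 yr⁻¹.
At the new steady state, source = k·M_new ⇒ M_new = 24.48 / 0.006115 = 4003 t.
(Equivalently M_new = M × F_new/F_old = 3045 × 24.48/18.62.)

4000 t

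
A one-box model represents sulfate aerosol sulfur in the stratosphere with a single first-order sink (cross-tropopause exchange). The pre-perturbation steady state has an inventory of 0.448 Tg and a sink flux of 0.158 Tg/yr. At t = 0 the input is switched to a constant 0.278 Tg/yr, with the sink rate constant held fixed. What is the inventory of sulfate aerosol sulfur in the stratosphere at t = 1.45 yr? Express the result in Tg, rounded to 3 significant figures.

0.584 Tg

The sink rate constant is k = F₀/M₀ = 0.158/0.448 = 0.3527 yr⁻¹.
Solving dM/dt = F₁ − kM with M(0) = M₀ gives M(t) = F₁/k + (M₀ − F₁/k)·e^(−kt).
F₁/k = 0.278/0.3527 = 0.78825 Tg; kt = 0.3527 × 1.45 = 0.5114, e^(−kt) = 0.5997.
M(1.45) = 0.78825 + (0.448 − 0.78825) × 0.5997 = 0.78825 − 0.2040 = 0.58422 Tg.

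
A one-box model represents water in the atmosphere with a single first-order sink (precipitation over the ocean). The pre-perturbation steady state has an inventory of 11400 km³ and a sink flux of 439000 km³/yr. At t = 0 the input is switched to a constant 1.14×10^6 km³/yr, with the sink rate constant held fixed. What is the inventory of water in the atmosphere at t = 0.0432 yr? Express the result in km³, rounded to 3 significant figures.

26200 km³

τ = M₀/F₀ = 11400/439000 = 0.02597 yr; rate constant k = 1/τ.
New steady state M_∞ = F₁/k = F₁·τ = 1.14×10^6 × 0.02597 = 29604 km³.
M(t) = M_∞ + (M₀ − M_∞)·e^(−t/τ); t/τ = 0.0432/0.02597 = 1.664, so e^(−t/τ) = 0.1895.
M(t) = 29604 − 18200 × 0.1895 = 26155 km³.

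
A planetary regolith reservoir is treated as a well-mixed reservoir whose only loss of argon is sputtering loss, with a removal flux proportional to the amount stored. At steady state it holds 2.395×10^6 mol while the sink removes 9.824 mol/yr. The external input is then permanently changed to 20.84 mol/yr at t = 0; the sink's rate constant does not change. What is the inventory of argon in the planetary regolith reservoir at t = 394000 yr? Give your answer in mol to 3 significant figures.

4.55×10^6 mol

Residence time τ = M₀/F₀ = 243800 yr. The eventual steady state is M_∞ = M₀·(F₁/F₀) = 2.395×10^6 × 20.84/9.824 = 5.0806×10^6 mol.
The anomaly ΔM(t) = M(t) − M_∞ decays as ΔM₀·e^(−t/τ) with ΔM₀ = 2.395×10^6 − 5.0806×10^6 = −2.686×10^6 mol.
At t = 394000 yr, e^(−t/τ) = e^(−1.616) = 0.1987, so ΔM = −533500 mol and M = 5.0806×10^6 − 533500 = 4.5471×10^6 mol.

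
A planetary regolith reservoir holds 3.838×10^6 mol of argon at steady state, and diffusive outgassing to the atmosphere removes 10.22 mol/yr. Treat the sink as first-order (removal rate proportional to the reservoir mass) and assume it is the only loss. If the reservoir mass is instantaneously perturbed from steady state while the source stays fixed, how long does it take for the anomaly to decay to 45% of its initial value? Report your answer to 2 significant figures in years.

300000 yr

For a linear reservoir the anomaly decays as exp(−t/τ) with τ = M/F = 3.838×10^6/10.22 = 375500 yr.
exp(−t/τ) = 0.45 ⇒ t = −τ ln(0.45) = 375500 × 0.7985 = 299900 yr.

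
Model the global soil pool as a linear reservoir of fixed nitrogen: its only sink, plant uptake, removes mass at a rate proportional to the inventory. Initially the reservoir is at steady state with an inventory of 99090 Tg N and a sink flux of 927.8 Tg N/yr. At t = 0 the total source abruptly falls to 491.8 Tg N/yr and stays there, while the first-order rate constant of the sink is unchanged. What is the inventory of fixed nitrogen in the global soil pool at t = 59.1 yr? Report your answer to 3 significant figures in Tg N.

79300 Tg N

Residence time τ = M₀/F₀ = 106.8 yr. The eventual steady state is M_∞ = M₀·(F₁/F₀) = 99090 × 491.8/927.8 = 52525 Tg N.
The anomaly ΔM(t) = M(t) − M_∞ decays as ΔM₀·e^(−t/τ) with ΔM₀ = 99090 − 52525 = 46570 Tg N.
At t = 59.1 yr, e^(−t/τ) = e^(−0.5534) = 0.5750, so ΔM = 26780 Tg N and M = 52525 + 26780 = 79300 Tg N.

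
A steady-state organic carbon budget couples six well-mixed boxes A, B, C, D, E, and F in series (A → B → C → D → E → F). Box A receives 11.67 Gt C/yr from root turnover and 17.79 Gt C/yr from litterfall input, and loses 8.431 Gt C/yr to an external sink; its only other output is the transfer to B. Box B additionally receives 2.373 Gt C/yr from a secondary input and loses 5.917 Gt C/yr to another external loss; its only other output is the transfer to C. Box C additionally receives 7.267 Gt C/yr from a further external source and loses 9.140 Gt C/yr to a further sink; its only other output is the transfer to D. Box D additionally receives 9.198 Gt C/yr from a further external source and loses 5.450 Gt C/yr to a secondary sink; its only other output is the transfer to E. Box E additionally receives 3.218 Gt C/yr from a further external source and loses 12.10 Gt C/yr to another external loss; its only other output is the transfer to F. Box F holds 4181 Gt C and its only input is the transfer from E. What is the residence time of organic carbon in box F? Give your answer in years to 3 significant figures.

399 yr

Box A: F(A→B) = (11.67 + 17.79) − 8.431 = 21.029 Gt C/yr.
Box B: F(B→C) = (21.029 + 2.373) − 5.917 = 17.485 Gt C/yr.
Box C: F(C→D) = (17.485 + 7.267) − 9.140 = 15.612 Gt C/yr.
Box D: F(D→E) = (15.612 + 9.198) − 5.450 = 19.360 Gt C/yr.
Box E: F(E→F) = (19.360 + 3.218) − 12.10 = 10.478 Gt C/yr.
Box F throughput = its input = 10.478 Gt C/yr; τ = 4181 / 10.478 = 399.0 yr.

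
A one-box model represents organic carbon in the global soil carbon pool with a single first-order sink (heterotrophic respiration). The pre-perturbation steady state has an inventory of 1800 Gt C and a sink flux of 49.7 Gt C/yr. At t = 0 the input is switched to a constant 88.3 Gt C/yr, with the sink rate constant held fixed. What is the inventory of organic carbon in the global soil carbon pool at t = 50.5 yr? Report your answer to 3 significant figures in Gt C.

2850 Gt C

τ = M₀/F₀ = 1800/49.7 = 36.22 yr; rate constant k = 1/τ.
New steady state M_∞ = F₁/k = F₁·τ = 88.3 × 36.22 = 3198.0 Gt C.
M(t) = M_∞ + (M₀ − M_∞)·e^(−t/τ); t/τ = 50.5/36.22 = 1.394, so e^(−t/τ) = 0.2480.
M(t) = 3198.0 − 1398 × 0.2480 = 2851.3 Gt C.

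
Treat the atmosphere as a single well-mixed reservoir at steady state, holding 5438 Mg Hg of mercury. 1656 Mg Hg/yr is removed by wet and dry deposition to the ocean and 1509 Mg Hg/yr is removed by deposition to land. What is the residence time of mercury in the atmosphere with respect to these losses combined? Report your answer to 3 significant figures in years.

1.72 yr

Total removal = 1656 + 1509 = 3165.0 Mg Hg/yr.
τ = M / ΣF_out = 5438 / 3165.0 = 1.718 yr.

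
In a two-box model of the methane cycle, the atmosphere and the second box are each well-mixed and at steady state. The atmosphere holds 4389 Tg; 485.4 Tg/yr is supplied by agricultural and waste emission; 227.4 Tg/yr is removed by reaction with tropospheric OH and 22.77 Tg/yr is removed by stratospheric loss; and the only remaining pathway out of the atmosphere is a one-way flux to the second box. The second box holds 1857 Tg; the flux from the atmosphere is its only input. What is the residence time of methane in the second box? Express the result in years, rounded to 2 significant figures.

7.9 yr

Balance the atmosphere: ΣF_in = 485.40 Tg/yr.
Flux to the second box = ΣF_in − (227.4 + 22.77) = 235.23 Tg/yr.
At steady state the output of the second box equals its input, 235.23 Tg/yr.
τ = M / F = 1857 / 235.23 = 7.894 yr.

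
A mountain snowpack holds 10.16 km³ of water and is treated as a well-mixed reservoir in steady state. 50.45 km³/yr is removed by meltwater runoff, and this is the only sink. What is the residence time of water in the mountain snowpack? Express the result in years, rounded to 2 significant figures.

τ = M / F = 10.16 / 50.45 = 0.2014 yr.

0.20 yr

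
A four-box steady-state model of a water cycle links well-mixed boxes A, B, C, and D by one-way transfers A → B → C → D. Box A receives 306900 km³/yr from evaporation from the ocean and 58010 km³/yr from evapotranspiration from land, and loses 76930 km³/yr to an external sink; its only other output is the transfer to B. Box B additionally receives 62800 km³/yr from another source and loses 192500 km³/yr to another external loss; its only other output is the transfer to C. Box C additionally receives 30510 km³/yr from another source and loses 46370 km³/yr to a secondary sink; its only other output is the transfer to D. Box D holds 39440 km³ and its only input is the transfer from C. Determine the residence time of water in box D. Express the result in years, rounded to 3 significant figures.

Box A: F(A→B) = (306900 + 58010) − 76930 = 287980 km³/yr.
Box B: F(B→C) = (287980 + 62800) − 192500 = 158280 km³/yr.
Box C: F(C→D) = (158280 + 30510) − 46370 = 142420 km³/yr.
Box D throughput = its input = 142420 km³/yr; τ = 39440 / 142420 = 0.2769 yr.

0.277 yr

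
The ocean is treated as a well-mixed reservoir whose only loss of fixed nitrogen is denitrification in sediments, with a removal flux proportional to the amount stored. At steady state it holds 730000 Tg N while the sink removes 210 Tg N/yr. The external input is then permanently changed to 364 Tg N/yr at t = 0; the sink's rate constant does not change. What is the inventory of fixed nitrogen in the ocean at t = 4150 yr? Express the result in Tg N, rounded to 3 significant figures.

τ = M₀/F₀ = 730000/210 = 3476 yr; rate constant k = 1/τ.
New steady state M_∞ = F₁/k = F₁·τ = 364 × 3476 = 1.2653×10^6 Tg N.
M(t) = M_∞ + (M₀ − M_∞)·e^(−t/τ); t/τ = 4150/3476 = 1.194, so e^(−t/τ) = 0.3031.
M(t) = 1.2653×10^6 − 535300 × 0.3031 = 1.1031×10^6 Tg N.

1.10×10^6 Tg N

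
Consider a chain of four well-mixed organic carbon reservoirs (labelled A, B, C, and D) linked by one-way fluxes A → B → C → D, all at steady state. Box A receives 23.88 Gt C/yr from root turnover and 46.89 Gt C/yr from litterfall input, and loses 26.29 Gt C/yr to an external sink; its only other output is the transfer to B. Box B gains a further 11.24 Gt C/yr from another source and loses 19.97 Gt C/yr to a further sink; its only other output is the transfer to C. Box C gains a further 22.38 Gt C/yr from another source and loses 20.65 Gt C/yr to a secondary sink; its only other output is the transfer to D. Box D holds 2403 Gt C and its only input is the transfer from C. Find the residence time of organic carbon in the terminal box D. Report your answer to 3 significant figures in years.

Box A: F(A→B) = (23.88 + 46.89) − 26.29 = 44.480 Gt C/yr.
Box B: F(B→C) = (44.480 + 11.24) − 19.97 = 35.750 Gt C/yr.
Box C: F(C→D) = (35.750 + 22.38) − 20.65 = 37.480 Gt C/yr.
Box D throughput = its input = 37.480 Gt C/yr; τ = 2403 / 37.480 = 64.11 yr.

64.1 yr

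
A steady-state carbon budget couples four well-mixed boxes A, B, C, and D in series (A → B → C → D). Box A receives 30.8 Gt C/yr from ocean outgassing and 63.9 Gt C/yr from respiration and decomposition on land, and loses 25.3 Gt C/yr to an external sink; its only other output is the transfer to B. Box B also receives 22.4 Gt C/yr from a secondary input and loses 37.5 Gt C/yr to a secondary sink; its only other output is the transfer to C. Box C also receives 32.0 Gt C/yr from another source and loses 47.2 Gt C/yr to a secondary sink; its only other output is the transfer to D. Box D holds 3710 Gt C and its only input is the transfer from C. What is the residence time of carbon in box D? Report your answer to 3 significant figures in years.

Box A: F(A→B) = (30.8 + 63.9) − 25.3 = 69.400 Gt C/yr.
Box B: F(B→C) = (69.400 + 22.4) − 37.5 = 54.300 Gt C/yr.
Box C: F(C→D) = (54.300 + 32.0) − 47.2 = 39.100 Gt C/yr.
Box D throughput = its input = 39.100 Gt C/yr; τ = 3710 / 39.100 = 94.88 yr.

94.9 yr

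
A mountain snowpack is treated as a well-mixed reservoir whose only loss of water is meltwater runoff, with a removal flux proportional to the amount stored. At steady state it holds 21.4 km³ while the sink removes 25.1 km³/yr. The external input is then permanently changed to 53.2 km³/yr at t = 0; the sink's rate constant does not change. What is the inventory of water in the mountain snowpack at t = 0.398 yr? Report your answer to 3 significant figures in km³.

τ = M₀/F₀ = 21.4/25.1 = 0.8526 yr; rate constant k = 1/τ.
New steady state M_∞ = F₁/k = F₁·τ = 53.2 × 0.8526 = 45.358 km³.
M(t) = M_∞ + (M₀ − M_∞)·e^(−t/τ); t/τ = 0.398/0.8526 = 0.4668, so e^(−t/τ) = 0.6270.
M(t) = 45.358 − 23.96 × 0.6270 = 30.336 km³.

30.3 km³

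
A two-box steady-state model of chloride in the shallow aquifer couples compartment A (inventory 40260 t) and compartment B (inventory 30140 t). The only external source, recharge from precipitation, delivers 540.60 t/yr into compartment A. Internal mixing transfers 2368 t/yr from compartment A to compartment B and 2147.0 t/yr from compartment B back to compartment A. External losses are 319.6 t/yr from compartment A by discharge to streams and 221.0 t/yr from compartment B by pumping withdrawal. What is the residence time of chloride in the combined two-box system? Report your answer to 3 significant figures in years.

For the system as a whole, the A↔B exchange is internal and contributes nothing to the throughput; only the external sinks remove mass.
M_total = 40260 + 30140 = 70400 t.
ΣF_external_out = 319.6 + 221.0 = 540.60 t/yr.
τ = M_total / ΣF_ext = 70400 / 540.60 = 130.2 yr.

130 yr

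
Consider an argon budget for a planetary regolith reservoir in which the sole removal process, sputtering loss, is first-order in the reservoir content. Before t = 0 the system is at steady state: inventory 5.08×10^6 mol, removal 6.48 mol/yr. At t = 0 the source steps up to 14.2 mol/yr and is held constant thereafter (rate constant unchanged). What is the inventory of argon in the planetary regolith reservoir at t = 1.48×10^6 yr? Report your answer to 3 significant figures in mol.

τ = M₀/F₀ = 5.08×10^6/6.48 = 784000 yr; rate constant k = 1/τ.
New steady state M_∞ = F₁/k = F₁·τ = 14.2 × 784000 = 1.1132×10^7 mol.
M(t) = M_∞ + (M₀ − M_∞)·e^(−t/τ); t/τ = 1.48×10^6/784000 = 1.888, so e^(−t/τ) = 0.1514.
M(t) = 1.1132×10^7 − 6.052×10^6 × 0.1514 = 1.0216×10^7 mol.

1.02×10^7 mol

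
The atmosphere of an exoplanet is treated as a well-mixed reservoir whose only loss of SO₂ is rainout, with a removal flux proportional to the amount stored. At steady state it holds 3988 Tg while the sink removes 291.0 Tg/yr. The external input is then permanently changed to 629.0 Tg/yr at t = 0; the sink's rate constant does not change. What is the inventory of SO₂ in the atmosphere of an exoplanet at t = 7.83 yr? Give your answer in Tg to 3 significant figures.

τ = M₀/F₀ = 3988/291.0 = 13.70 yr; rate constant k = 1/τ.
New steady state M_∞ = F₁/k = F₁·τ = 629.0 × 13.70 = 8620.1 Tg.
M(t) = M_∞ + (M₀ − M_∞)·e^(−t/τ); t/τ = 7.83/13.70 = 0.5713, so e^(−t/τ) = 0.5648.
M(t) = 8620.1 − 4632 × 0.5648 = 6004.1 Tg.

6000 Tg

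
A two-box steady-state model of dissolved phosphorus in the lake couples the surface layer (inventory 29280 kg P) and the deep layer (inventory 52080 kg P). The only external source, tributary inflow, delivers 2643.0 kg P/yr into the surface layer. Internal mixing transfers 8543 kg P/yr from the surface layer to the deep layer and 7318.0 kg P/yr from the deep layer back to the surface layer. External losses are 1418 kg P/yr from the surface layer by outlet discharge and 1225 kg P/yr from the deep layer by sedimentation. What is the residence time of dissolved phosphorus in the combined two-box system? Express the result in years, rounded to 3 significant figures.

30.8 yr

For the system as a whole, the A↔B exchange is internal and contributes nothing to the throughput; only the external sinks remove mass.
M_total = 29280 + 52080 = 81360 kg P.
ΣF_external_out = 1418 + 1225 = 2643.0 kg P/yr.
τ = M_total / ΣF_ext = 81360 / 2643.0 = 30.78 yr.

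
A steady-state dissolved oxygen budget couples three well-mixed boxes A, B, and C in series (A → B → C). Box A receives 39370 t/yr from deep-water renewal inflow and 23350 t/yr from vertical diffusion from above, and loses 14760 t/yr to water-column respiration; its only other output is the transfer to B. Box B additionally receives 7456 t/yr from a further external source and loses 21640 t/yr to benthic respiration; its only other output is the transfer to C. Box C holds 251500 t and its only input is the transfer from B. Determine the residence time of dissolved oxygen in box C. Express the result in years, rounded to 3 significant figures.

Box A: F(A→B) = (39370 + 23350) − 14760 = 47960 t/yr.
Box B: F(B→C) = (47960 + 7456) − 21640 = 33776 t/yr.
Box C throughput = its input = 33776 t/yr; τ = 251500 / 33776 = 7.446 yr.

7.45 yr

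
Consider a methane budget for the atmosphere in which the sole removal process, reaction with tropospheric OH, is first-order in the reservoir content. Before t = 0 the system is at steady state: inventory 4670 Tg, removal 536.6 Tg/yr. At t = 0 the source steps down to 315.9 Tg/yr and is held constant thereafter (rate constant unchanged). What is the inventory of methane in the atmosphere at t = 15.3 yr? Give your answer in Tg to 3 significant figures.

Residence time τ = M₀/F₀ = 8.703 yr. The eventual steady state is M_∞ = M₀·(F₁/F₀) = 4670 × 315.9/536.6 = 2749.3 Tg.
The anomaly ΔM(t) = M(t) − M_∞ decays as ΔM₀·e^(−t/τ) with ΔM₀ = 4670 − 2749.3 = 1921 Tg.
At t = 15.3 yr, e^(−t/τ) = e^(−1.758) = 0.1724, so ΔM = 331.1 Tg and M = 2749.3 + 331.1 = 3080.4 Tg.

3080 Tg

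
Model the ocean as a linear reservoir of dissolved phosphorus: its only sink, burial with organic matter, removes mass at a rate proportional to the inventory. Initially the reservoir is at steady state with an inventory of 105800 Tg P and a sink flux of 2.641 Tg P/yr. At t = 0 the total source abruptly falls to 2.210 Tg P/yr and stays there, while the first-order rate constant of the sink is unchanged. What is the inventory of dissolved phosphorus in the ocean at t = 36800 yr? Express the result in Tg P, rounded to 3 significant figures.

The sink rate constant is k = F₀/M₀ = 2.641/105800 = 2.496×10^-5 yr⁻¹.
Solving dM/dt = F₁ − kM with M(0) = M₀ gives M(t) = F₁/k + (M₀ − F₁/k)·e^(−kt).
F₁/k = 2.210/2.496×10^-5 = 88534 Tg P; kt = 2.496×10^-5 × 36800 = 0.9186, e^(−kt) = 0.3991.
M(36800) = 88534 + (105800 − 88534) × 0.3991 = 88534 + 6890 = 95424 Tg P.

95400 Tg P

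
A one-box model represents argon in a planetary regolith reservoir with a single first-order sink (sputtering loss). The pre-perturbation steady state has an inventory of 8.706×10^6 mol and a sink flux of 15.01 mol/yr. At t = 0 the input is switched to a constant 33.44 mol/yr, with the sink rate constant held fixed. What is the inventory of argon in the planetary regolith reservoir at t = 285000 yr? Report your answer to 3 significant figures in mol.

Residence time τ = M₀/F₀ = 580000 yr. The eventual steady state is M_∞ = M₀·(F₁/F₀) = 8.706×10^6 × 33.44/15.01 = 1.9396×10^7 mol.
The anomaly ΔM(t) = M(t) − M_∞ decays as ΔM₀·e^(−t/τ) with ΔM₀ = 8.706×10^6 − 1.9396×10^7 = −1.069×10^7 mol.
At t = 285000 yr, e^(−t/τ) = e^(−0.4914) = 0.6118, so ΔM = −6.540×10^6 mol and M = 1.9396×10^7 − 6.540×10^6 = 1.2856×10^7 mol.

1.29×10^7 mol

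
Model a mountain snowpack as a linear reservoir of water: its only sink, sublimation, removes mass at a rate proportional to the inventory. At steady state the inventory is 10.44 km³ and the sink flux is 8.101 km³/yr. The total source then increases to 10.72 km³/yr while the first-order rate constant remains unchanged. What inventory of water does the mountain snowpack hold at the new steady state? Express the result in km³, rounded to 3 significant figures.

Rate constant k = F/M = 8.101 / 10.44 = 0.7760 yr⁻¹.
At the new steady state, source = k·M_new ⇒ M_new = 10.72 / 0.7760 = 13.82 km³.
(Equivalently M_new = M × F_new/F_old = 10.44 × 10.72/8.101.)

13.8 km³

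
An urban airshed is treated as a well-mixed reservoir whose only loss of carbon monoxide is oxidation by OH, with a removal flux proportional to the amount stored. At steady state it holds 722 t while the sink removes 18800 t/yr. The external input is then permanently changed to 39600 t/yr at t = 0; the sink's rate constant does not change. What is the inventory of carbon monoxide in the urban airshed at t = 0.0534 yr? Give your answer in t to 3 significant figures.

1320 t

τ = M₀/F₀ = 722/18800 = 0.03840 yr; rate constant k = 1/τ.
New steady state M_∞ = F₁/k = F₁·τ = 39600 × 0.03840 = 1520.8 t.
M(t) = M_∞ + (M₀ − M_∞)·e^(−t/τ); t/τ = 0.0534/0.03840 = 1.390, so e^(−t/τ) = 0.2490.
M(t) = 1520.8 − 798.8 × 0.2490 = 1321.9 t.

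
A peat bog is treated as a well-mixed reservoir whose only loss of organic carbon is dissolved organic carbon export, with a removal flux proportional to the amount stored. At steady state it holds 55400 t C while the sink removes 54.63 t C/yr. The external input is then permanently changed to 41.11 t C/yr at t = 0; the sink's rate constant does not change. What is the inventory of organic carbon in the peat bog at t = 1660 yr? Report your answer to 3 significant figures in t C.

44400 t C

τ = M₀/F₀ = 55400/54.63 = 1014 yr; rate constant k = 1/τ.
New steady state M_∞ = F₁/k = F₁·τ = 41.11 × 1014 = 41689 t C.
M(t) = M_∞ + (M₀ − M_∞)·e^(−t/τ); t/τ = 1660/1014 = 1.637, so e^(−t/τ) = 0.1946.
M(t) = 41689 + 13710 × 0.1946 = 44357 t C.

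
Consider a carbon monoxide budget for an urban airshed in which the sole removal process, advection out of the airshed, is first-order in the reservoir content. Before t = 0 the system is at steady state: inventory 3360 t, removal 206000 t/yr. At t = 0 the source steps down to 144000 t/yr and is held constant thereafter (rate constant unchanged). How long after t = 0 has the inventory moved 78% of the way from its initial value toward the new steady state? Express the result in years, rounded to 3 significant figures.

0.0247 yr

τ = M₀/F₀ = 3360/206000 = 0.01631 yr.
The remaining gap fraction is e^(−t/τ); 78% covered ⇒ e^(−t/τ) = 0.220.
t = −τ ln(0.220) = 0.01631 × 1.514 = 0.02470 yr.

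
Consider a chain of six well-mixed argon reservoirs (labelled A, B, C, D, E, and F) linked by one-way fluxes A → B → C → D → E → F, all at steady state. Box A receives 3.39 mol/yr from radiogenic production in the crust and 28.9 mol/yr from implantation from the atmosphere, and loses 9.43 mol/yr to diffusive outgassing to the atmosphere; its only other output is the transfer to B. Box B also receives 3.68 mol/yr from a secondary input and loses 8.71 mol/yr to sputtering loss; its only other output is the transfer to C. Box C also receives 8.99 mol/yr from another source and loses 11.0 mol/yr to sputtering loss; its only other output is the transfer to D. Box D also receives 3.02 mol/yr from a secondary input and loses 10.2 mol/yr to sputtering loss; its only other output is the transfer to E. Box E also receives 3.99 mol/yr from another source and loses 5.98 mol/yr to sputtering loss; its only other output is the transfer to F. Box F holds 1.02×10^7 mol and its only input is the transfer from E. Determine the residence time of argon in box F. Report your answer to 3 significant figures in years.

Box A: F(A→B) = (3.39 + 28.9) − 9.43 = 22.860 mol/yr.
Box B: F(B→C) = (22.860 + 3.68) − 8.71 = 17.830 mol/yr.
Box C: F(C→D) = (17.830 + 8.99) − 11.0 = 15.820 mol/yr.
Box D: F(D→E) = (15.820 + 3.02) − 10.2 = 8.6400 mol/yr.
Box E: F(E→F) = (8.6400 + 3.99) − 5.98 = 6.6500 mol/yr.
Box F throughput = its input = 6.6500 mol/yr; τ = 1.02×10^7 / 6.6500 = 1.534×10^6 yr.

1.53×10^6 yr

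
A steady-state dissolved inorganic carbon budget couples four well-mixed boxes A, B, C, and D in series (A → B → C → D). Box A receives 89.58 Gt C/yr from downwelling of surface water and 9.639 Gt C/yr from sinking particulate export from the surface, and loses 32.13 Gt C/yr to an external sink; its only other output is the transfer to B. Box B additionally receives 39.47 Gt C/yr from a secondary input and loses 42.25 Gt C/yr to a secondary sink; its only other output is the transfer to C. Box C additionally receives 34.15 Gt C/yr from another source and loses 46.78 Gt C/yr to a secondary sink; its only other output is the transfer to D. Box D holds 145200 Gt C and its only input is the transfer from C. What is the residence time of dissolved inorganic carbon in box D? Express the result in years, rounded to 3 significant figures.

2810 yr

Box A: F(A→B) = (89.58 + 9.639) − 32.13 = 67.089 Gt C/yr.
Box B: F(B→C) = (67.089 + 39.47) − 42.25 = 64.309 Gt C/yr.
Box C: F(C→D) = (64.309 + 34.15) − 46.78 = 51.679 Gt C/yr.
Box D throughput = its input = 51.679 Gt C/yr; τ = 145200 / 51.679 = 2810 yr.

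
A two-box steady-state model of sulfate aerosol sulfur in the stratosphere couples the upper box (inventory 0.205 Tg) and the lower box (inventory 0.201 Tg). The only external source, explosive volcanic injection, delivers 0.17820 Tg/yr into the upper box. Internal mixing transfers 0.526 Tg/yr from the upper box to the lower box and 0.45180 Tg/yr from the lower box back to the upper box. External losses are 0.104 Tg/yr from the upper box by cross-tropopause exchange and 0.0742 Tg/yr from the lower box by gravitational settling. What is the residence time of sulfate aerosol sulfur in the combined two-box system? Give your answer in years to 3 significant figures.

2.28 yr

For the system as a whole, the A↔B exchange is internal and contributes nothing to the throughput; only the external sinks remove mass.
M_total = 0.205 + 0.201 = 0.40600 Tg.
ΣF_external_out = 0.104 + 0.0742 = 0.17820 Tg/yr.
τ = M_total / ΣF_ext = 0.40600 / 0.17820 = 2.278 yr.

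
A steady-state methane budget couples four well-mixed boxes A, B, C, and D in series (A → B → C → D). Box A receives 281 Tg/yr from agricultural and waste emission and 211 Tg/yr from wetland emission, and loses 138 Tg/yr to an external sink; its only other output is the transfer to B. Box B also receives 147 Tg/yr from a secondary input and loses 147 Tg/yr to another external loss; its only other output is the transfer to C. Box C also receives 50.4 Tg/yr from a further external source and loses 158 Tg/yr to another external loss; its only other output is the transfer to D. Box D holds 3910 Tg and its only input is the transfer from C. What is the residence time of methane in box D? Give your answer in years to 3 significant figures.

Box A: F(A→B) = (281 + 211) − 138 = 354.00 Tg/yr.
Box B: F(B→C) = (354.00 + 147) − 147 = 354.00 Tg/yr.
Box C: F(C→D) = (354.00 + 50.4) − 158 = 246.40 Tg/yr.
Box D throughput = its input = 246.40 Tg/yr; τ = 3910 / 246.40 = 15.87 yr.

15.9 yr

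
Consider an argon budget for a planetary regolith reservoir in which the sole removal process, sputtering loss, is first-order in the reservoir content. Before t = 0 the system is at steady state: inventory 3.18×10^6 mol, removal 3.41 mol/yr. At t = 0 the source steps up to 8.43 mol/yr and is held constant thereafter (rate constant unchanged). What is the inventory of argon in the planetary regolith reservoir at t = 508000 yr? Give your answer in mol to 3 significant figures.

Residence time τ = M₀/F₀ = 932600 yr. The eventual steady state is M_∞ = M₀·(F₁/F₀) = 3.18×10^6 × 8.43/3.41 = 7.8614×10^6 mol.
The anomaly ΔM(t) = M(t) − M_∞ decays as ΔM₀·e^(−t/τ) with ΔM₀ = 3.18×10^6 − 7.8614×10^6 = −4.681×10^6 mol.
At t = 508000 yr, e^(−t/τ) = e^(−0.5447) = 0.5800, so ΔM = −2.715×10^6 mol and M = 7.8614×10^6 − 2.715×10^6 = 5.1462×10^6 mol.

5.15×10^6 mol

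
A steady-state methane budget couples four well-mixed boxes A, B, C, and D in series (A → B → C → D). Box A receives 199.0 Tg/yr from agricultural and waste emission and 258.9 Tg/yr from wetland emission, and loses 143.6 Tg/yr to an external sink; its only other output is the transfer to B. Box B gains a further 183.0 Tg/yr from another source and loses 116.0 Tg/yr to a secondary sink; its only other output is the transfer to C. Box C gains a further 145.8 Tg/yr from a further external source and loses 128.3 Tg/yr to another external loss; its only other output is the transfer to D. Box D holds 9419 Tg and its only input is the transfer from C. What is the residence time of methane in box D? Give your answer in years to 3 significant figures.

Box A: F(A→B) = (199.0 + 258.9) − 143.6 = 314.30 Tg/yr.
Box B: F(B→C) = (314.30 + 183.0) − 116.0 = 381.30 Tg/yr.
Box C: F(C→D) = (381.30 + 145.8) − 128.3 = 398.80 Tg/yr.
Box D throughput = its input = 398.80 Tg/yr; τ = 9419 / 398.80 = 23.62 yr.

23.6 yr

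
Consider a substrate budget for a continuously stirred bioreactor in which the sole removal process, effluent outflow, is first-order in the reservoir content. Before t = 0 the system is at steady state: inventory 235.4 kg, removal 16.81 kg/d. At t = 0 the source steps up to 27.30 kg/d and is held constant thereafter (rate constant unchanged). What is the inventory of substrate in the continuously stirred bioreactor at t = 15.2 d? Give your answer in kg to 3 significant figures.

333 kg

The sink rate constant is k = F₀/M₀ = 16.81/235.4 = 0.07141 d⁻¹.
Solving dM/dt = F₁ − kM with M(0) = M₀ gives M(t) = F₁/k + (M₀ − F₁/k)·e^(−kt).
F₁/k = 27.30/0.07141 = 382.30 kg; kt = 0.07141 × 15.2 = 1.085, e^(−kt) = 0.3378.
M(15.2) = 382.30 + (235.4 − 382.30) × 0.3378 = 382.30 − 49.62 = 332.68 kg.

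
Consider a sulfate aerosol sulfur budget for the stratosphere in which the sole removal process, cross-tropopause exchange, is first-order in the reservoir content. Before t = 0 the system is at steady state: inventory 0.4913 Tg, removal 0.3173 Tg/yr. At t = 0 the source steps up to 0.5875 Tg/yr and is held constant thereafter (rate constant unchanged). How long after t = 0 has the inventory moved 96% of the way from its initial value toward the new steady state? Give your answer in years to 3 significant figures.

τ = M₀/F₀ = 0.4913/0.3173 = 1.548 yr.
The remaining gap fraction is e^(−t/τ); 96% covered ⇒ e^(−t/τ) = 0.0400.
t = −τ ln(0.0400) = 1.548 × 3.219 = 4.984 yr.

4.98 yr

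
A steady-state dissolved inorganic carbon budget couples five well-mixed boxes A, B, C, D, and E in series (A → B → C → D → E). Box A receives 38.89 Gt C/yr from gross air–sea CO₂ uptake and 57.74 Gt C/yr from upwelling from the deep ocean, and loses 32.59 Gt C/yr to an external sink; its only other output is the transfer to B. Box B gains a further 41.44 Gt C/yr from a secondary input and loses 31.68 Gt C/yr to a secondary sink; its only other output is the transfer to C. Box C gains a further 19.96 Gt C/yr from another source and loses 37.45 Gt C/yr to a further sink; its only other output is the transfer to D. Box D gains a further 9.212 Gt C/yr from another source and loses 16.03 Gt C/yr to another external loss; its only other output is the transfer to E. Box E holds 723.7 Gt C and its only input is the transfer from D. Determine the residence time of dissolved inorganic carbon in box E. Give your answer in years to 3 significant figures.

14.6 yr

Box A: F(A→B) = (38.89 + 57.74) − 32.59 = 64.040 Gt C/yr.
Box B: F(B→C) = (64.040 + 41.44) − 31.68 = 73.800 Gt C/yr.
Box C: F(C→D) = (73.800 + 19.96) − 37.45 = 56.310 Gt C/yr.
Box D: F(D→E) = (56.310 + 9.212) − 16.03 = 49.492 Gt C/yr.
Box E throughput = its input = 49.492 Gt C/yr; τ = 723.7 / 49.492 = 14.62 yr.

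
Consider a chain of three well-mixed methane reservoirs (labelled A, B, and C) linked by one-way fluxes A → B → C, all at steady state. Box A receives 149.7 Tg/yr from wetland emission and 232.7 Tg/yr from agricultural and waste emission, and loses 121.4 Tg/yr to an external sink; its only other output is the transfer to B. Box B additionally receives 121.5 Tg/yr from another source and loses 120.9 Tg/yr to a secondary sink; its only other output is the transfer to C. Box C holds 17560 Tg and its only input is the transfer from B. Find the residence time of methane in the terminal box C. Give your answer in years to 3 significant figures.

67.1 yr

Box A: F(A→B) = (149.7 + 232.7) − 121.4 = 261.00 Tg/yr.
Box B: F(B→C) = (261.00 + 121.5) − 120.9 = 261.60 Tg/yr.
Box C throughput = its input = 261.60 Tg/yr; τ = 17560 / 261.60 = 67.13 yr.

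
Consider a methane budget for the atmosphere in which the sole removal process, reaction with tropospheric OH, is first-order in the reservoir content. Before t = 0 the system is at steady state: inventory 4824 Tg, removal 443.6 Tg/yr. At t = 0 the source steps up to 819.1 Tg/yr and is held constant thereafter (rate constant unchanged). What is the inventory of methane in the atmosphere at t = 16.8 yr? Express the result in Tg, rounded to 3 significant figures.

The sink rate constant is k = F₀/M₀ = 443.6/4824 = 0.09196 yr⁻¹.
Solving dM/dt = F₁ − kM with M(0) = M₀ gives M(t) = F₁/k + (M₀ − F₁/k)·e^(−kt).
F₁/k = 819.1/0.09196 = 8907.4 Tg; kt = 0.09196 × 16.8 = 1.545, e^(−kt) = 0.2133.
M(16.8) = 8907.4 + (4824 − 8907.4) × 0.2133 = 8907.4 − 871.2 = 8036.3 Tg.

8040 Tg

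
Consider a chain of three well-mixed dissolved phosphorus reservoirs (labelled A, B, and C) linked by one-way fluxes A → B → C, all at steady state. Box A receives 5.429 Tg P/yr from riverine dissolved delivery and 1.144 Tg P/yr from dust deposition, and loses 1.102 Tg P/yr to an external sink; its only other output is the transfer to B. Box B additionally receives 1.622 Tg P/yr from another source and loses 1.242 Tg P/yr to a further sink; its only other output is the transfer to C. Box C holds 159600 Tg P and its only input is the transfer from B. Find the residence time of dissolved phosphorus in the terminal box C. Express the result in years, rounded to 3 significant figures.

Box A: F(A→B) = (5.429 + 1.144) − 1.102 = 5.4710 Tg P/yr.
Box B: F(B→C) = (5.4710 + 1.622) − 1.242 = 5.8510 Tg P/yr.
Box C throughput = its input = 5.8510 Tg P/yr; τ = 159600 / 5.8510 = 27280 yr.

27300 yr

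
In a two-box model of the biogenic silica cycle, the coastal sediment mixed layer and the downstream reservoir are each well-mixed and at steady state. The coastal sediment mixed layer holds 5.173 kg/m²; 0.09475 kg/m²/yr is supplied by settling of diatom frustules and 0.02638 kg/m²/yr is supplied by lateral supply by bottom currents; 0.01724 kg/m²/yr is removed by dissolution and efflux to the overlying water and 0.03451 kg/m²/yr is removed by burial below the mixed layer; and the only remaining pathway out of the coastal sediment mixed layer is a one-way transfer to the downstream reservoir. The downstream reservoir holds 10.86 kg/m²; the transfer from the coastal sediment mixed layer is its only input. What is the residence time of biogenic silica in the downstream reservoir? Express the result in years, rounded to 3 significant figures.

157 yr

Balance the coastal sediment mixed layer: ΣF_in = 0.09475 + 0.02638 = 0.12113 kg/m²/yr.
Transfer to the downstream reservoir = ΣF_in − (0.01724 + 0.03451) = 0.069380 kg/m²/yr.
At steady state the output of the downstream reservoir equals its input, 0.069380 kg/m²/yr.
τ = M / F = 10.86 / 0.069380 = 156.5 yr.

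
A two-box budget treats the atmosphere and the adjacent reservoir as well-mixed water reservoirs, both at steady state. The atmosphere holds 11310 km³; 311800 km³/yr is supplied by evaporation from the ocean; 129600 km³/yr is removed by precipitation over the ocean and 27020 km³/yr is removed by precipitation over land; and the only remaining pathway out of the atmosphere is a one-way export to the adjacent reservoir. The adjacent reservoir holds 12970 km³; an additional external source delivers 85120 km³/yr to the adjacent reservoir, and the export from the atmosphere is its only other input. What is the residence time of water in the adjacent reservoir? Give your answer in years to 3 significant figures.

0.0540 yr

Balance the atmosphere: ΣF_in = 311800 km³/yr.
Export to the adjacent reservoir = ΣF_in − (129600 + 27020) = 155180 km³/yr.
Total input to the adjacent reservoir = 155180 + 85120 = 240300 km³/yr; at steady state this equals its total output.
τ = M / F = 12970 / 240300 = 0.05397 yr.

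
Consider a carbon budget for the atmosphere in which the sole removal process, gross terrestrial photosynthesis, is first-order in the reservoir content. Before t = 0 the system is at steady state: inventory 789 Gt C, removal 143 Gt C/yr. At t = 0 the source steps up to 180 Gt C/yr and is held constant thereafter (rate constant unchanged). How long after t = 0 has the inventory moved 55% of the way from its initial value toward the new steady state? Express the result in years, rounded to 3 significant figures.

τ = M₀/F₀ = 789/143 = 5.517 yr.
The remaining gap fraction is e^(−t/τ); 55% covered ⇒ e^(−t/τ) = 0.450.
t = −τ ln(0.450) = 5.517 × 0.7985 = 4.406 yr.

4.41 yr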